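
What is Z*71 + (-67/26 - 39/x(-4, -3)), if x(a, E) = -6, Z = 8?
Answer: 7435/13 ≈ 571.92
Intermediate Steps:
Z*71 + (-67/26 - 39/x(-4, -3)) = 8*71 + (-67/26 - 39/(-6)) = 568 + (-67*1/26 - 39*(-⅙)) = 568 + (-67/26 + 13/2) = 568 + 51/13 = 7435/13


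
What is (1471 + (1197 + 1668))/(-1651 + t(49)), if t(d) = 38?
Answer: -4336/1613 ≈ -2.6882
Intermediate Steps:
(1471 + (1197 + 1668))/(-1651 + t(49)) = (1471 + (1197 + 1668))/(-1651 + 38) = (1471 + 2865)/(-1613) = 4336*(-1/1613) = -4336/1613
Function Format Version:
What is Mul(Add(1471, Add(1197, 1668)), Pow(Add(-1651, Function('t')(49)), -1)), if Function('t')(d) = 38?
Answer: Rational(-4336, 1613) ≈ -2.6882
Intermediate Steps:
Mul(Add(1471, Add(1197, 1668)), Pow(Add(-1651, Function('t')(49)), -1)) = Mul(Add(1471, Add(1197, 1668)), Pow(Add(-1651, 38), -1)) = Mul(Add(1471, 2865), Pow(-1613, -1)) = Mul(4336, Rational(-1, 1613)) = Rational(-4336, 1613)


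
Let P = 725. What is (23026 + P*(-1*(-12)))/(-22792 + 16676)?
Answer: -15863/3058 ≈ -5.1874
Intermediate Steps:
(23026 + P*(-1*(-12)))/(-22792 + 16676) = (23026 + 725*(-1*(-12)))/(-22792 + 16676) = (23026 + 725*12)/(-6116) = (23026 + 8700)*(-1/6116) = 31726*(-1/6116) = -15863/3058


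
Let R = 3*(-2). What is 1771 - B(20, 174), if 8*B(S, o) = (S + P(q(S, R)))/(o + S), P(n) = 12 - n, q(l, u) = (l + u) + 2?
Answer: 171786/97 ≈ 1771.0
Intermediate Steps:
R = -6
q(l, u) = 2 + l + u
B(S, o) = 2/(S + o) (B(S, o) = ((S + (12 - (2 + S - 6)))/(o + S))/8 = ((S + (12 - (-4 + S)))/(S + o))/8 = ((S + (12 + (4 - S)))/(S + o))/8 = ((S + (16 - S))/(S + o))/8 = (16/(S + o))/8 = 2/(S + o))
1771 - B(20, 174) = 1771 - 2/(20 + 174) = 1771 - 2/194 = 1771 - 1*1/97 = 1771 - 1/97 = 171786/97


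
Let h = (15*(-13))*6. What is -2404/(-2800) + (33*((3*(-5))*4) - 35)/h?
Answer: 16259/6300 ≈ 2.5808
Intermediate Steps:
h = -1170 (h = -195*6 = -1170)
-2404/(-2800) + (33*((3*(-5))*4) - 35)/h = -2404/(-2800) + (33*((3*(-5))*4) - 35)/(-1170) = -2404*(-1/2800) + (33*(-15*4) - 35)*(-1/1170) = 601/700 + (33*(-60) - 35)*(-1/1170) = 601/700 + (-1980 - 35)*(-1/1170) = 601/700 - 2015*(-1/1170) = 601/700 + 31/18 = 16259/6300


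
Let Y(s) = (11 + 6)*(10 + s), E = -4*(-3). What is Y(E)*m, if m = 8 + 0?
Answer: 2992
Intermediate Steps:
E = 12
m = 8
Y(s) = 170 + 17*s (Y(s) = 17*(10 + s) = 170 + 17*s)
Y(E)*m = (170 + 17*12)*8 = (170 + 204)*8 = 374*8 = 2992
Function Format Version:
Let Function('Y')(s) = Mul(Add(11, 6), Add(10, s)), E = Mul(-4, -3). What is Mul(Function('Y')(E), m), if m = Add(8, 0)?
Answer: 2992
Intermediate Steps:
E = 12
m = 8
Function('Y')(s) = Add(170, Mul(17, s)) (Function('Y')(s) = Mul(17, Add(10, s)) = Add(170, Mul(17, s)))
Mul(Function('Y')(E), m) = Mul(Add(170, Mul(17, 12)), 8) = Mul(Add(170, 204), 8) = Mul(374, 8) = 2992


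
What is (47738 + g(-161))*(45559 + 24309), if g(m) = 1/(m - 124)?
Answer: 950577126572/285 ≈ 3.3354e+9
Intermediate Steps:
g(m) = 1/(-124 + m)
(47738 + g(-161))*(45559 + 24309) = (47738 + 1/(-124 - 161))*(45559 + 24309) = (47738 + 1/(-285))*69868 = (47738 - 1/285)*69868 = (13605329/285)*69868 = 950577126572/285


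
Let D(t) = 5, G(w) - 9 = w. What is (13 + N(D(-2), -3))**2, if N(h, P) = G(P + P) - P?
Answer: 361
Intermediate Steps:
G(w) = 9 + w
N(h, P) = 9 + P (N(h, P) = (9 + (P + P)) - P = (9 + 2*P) - P = 9 + P)
(13 + N(D(-2), -3))**2 = (13 + (9 - 3))**2 = (13 + 6)**2 = 19**2 = 361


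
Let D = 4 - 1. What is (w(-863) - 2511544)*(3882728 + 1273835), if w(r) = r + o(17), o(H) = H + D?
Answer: -12955281845881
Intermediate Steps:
D = 3
o(H) = 3 + H (o(H) = H + 3 = 3 + H)
w(r) = 20 + r (w(r) = r + (3 + 17) = r + 20 = 20 + r)
(w(-863) - 2511544)*(3882728 + 1273835) = ((20 - 863) - 2511544)*(3882728 + 1273835) = (-843 - 2511544)*5156563 = -2512387*5156563 = -12955281845881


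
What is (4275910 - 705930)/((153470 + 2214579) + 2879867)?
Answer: 892495/1311979 ≈ 0.68027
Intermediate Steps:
(4275910 - 705930)/((153470 + 2214579) + 2879867) = 3569980/(2368049 + 2879867) = 3569980/5247916 = 3569980*(1/5247916) = 892495/1311979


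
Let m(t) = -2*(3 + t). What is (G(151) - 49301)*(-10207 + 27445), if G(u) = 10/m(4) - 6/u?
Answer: -898305863052/1057 ≈ -8.4986e+8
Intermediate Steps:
m(t) = -6 - 2*t
G(u) = -5/7 - 6/u (G(u) = 10/(-6 - 2*4) - 6/u = 10/(-6 - 8) - 6/u = 10/(-14) - 6/u = 10*(-1/14) - 6/u = -5/7 - 6/u)
(G(151) - 49301)*(-10207 + 27445) = ((-5/7 - 6/151) - 49301)*(-10207 + 27445) = ((-5/7 - 6*1/151) - 49301)*17238 = ((-5/7 - 6/151) - 49301)*17238 = (-797/1057 - 49301)*17238 = -52111954/1057*17238 = -898305863052/1057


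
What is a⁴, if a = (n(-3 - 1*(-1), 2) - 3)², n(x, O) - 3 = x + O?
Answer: 0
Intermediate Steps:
n(x, O) = 3 + O + x (n(x, O) = 3 + (x + O) = 3 + (O + x) = 3 + O + x)
a = 0 (a = ((3 + 2 + (-3 - 1*(-1))) - 3)² = ((3 + 2 + (-3 + 1)) - 3)² = ((3 + 2 - 2) - 3)² = (3 - 3)² = 0² = 0)
a⁴ = 0⁴ = 0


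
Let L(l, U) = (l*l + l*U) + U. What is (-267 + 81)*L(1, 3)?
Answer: -1302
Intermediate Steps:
L(l, U) = U + l² + U*l (L(l, U) = (l² + U*l) + U = U + l² + U*l)
(-267 + 81)*L(1, 3) = (-267 + 81)*(3 + 1² + 3*1) = -186*(3 + 1 + 3) = -186*7 = -1302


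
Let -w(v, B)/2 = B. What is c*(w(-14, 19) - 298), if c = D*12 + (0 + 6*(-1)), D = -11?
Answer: 46368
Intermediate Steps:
w(v, B) = -2*B
c = -138 (c = -11*12 + (0 + 6*(-1)) = -132 + (0 - 6) = -132 - 6 = -138)
c*(w(-14, 19) - 298) = -138*(-2*19 - 298) = -138*(-38 - 298) = -138*(-336) = 46368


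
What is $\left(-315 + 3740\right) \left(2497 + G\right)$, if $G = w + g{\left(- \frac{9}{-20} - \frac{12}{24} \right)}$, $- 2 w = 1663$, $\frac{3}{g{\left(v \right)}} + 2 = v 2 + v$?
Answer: $\frac{490162025}{86} \approx 5.6996 \cdot 10^{6}$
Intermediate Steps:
$g{\left(v \right)} = \frac{3}{-2 + 3 v}$ ($g{\left(v \right)} = \frac{3}{-2 + \left(v 2 + v\right)} = \frac{3}{-2 + \left(2 v + v\right)} = \frac{3}{-2 + 3 v}$)
$w = - \frac{1663}{2}$ ($w = \left(- \frac{1}{2}\right) 1663 = - \frac{1663}{2} \approx -831.5$)
$G = - \frac{71629}{86}$ ($G = - \frac{1663}{2} + \frac{3}{-2 + 3 \left(- \frac{9}{-20} - \frac{12}{24}\right)} = - \frac{1663}{2} + \frac{3}{-2 + 3 \left(\left(-9\right) \left(- \frac{1}{20}\right) - \frac{1}{2}\right)} = - \frac{1663}{2} + \frac{3}{-2 + 3 \left(\frac{9}{20} - \frac{1}{2}\right)} = - \frac{1663}{2} + \frac{3}{-2 + 3 \left(- \frac{1}{20}\right)} = - \frac{1663}{2} + \frac{3}{-2 - \frac{3}{20}} = - \frac{1663}{2} + \frac{3}{- \frac{43}{20}} = - \frac{1663}{2} + 3 \left(- \frac{20}{43}\right) = - \frac{1663}{2} - \frac{60}{43} = - \frac{71629}{86} \approx -832.9$)
$\left(-315 + 3740\right) \left(2497 + G\right) = \left(-315 + 3740\right) \left(2497 - \frac{71629}{86}\right) = 3425 \cdot \frac{143113}{86} = \frac{490162025}{86}$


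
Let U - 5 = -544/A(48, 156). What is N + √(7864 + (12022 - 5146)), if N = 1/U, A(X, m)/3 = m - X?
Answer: 81/269 + 2*√3685 ≈ 121.71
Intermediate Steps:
A(X, m) = -3*X + 3*m (A(X, m) = 3*(m - X) = -3*X + 3*m)
U = 269/81 (U = 5 - 544/(-3*48 + 3*156) = 5 - 544/(-144 + 468) = 5 - 544/324 = 5 - 544*1/324 = 5 - 136/81 = 269/81 ≈ 3.3210)
N = 81/269 (N = 1/(269/81) = 81/269 ≈ 0.30112)
N + √(7864 + (12022 - 5146)) = 81/269 + √(7864 + (12022 - 5146)) = 81/269 + √(7864 + 6876) = 81/269 + √14740 = 81/269 + 2*√3685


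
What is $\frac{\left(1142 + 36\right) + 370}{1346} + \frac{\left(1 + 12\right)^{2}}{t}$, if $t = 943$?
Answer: $\frac{843619}{634639} \approx 1.3293$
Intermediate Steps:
$\frac{\left(1142 + 36\right) + 370}{1346} + \frac{\left(1 + 12\right)^{2}}{t} = \frac{\left(1142 + 36\right) + 370}{1346} + \frac{\left(1 + 12\right)^{2}}{943} = \left(1178 + 370\right) \frac{1}{1346} + 13^{2} \cdot \frac{1}{943} = 1548 \cdot \frac{1}{1346} + 169 \cdot \frac{1}{943} = \frac{774}{673} + \frac{169}{943} = \frac{843619}{634639}$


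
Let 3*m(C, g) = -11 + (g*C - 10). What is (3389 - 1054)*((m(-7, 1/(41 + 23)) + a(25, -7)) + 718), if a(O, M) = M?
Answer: 315600935/192 ≈ 1.6438e+6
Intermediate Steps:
m(C, g) = -7 + C*g/3 (m(C, g) = (-11 + (g*C - 10))/3 = (-11 + (C*g - 10))/3 = (-11 + (-10 + C*g))/3 = (-21 + C*g)/3 = -7 + C*g/3)
(3389 - 1054)*((m(-7, 1/(41 + 23)) + a(25, -7)) + 718) = (3389 - 1054)*(((-7 + (1/3)*(-7)/(41 + 23)) - 7) + 718) = 2335*(((-7 + (1/3)*(-7)/64) - 7) + 718) = 2335*(((-7 + (1/3)*(-7)*(1/64)) - 7) + 718) = 2335*(((-7 - 7/192) - 7) + 718) = 2335*((-1351/192 - 7) + 718) = 2335*(-2695/192 + 718) = 2335*(135161/192) = 315600935/192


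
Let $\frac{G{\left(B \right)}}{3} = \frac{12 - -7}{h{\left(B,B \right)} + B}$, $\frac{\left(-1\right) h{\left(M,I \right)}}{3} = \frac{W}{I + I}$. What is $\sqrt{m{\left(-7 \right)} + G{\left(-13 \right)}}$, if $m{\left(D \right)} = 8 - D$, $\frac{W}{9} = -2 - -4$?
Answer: $\frac{\sqrt{197238}}{142} \approx 3.1276$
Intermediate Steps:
$W = 18$ ($W = 9 \left(-2 - -4\right) = 9 \left(-2 + 4\right) = 9 \cdot 2 = 18$)
$h{\left(M,I \right)} = - \frac{27}{I}$ ($h{\left(M,I \right)} = - 3 \frac{18}{I + I} = - 3 \frac{18}{2 I} = - 3 \cdot 18 \frac{1}{2 I} = - 3 \frac{9}{I} = - \frac{27}{I}$)
$G{\left(B \right)} = \frac{57}{B - \frac{27}{B}}$ ($G{\left(B \right)} = 3 \frac{12 - -7}{- \frac{27}{B} + B} = 3 \frac{12 + 7}{B - \frac{27}{B}} = 3 \frac{19}{B - \frac{27}{B}} = \frac{57}{B - \frac{27}{B}}$)
$\sqrt{m{\left(-7 \right)} + G{\left(-13 \right)}} = \sqrt{\left(8 - -7\right) + 57 \left(-13\right) \frac{1}{-27 + \left(-13\right)^{2}}} = \sqrt{\left(8 + 7\right) + 57 \left(-13\right) \frac{1}{-27 + 169}} = \sqrt{15 + 57 \left(-13\right) \frac{1}{142}} = \sqrt{15 - \frac{741}{142}} = \sqrt{\frac{1389}{142}} = \frac{\sqrt{197238}}{142}$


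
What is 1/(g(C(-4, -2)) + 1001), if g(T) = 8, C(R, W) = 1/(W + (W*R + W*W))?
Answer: 1/1009 ≈ 0.00099108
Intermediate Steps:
C(R, W) = 1/(W + W**2 + R*W) (C(R, W) = 1/(W + (R*W + W**2)) = 1/(W + (W**2 + R*W)) = 1/(W + W**2 + R*W))
1/(g(C(-4, -2)) + 1001) = 1/(8 + 1001) = 1/1009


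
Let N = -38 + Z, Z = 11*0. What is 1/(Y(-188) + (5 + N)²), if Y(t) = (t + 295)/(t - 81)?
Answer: 269/292834 ≈ 0.00091861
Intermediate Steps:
Z = 0
N = -38 (N = -38 + 0 = -38)
Y(t) = (295 + t)/(-81 + t)
1/(Y(-188) + (5 + N)²) = 1/((295 - 188)/(-81 - 188) + (5 - 38)²) = 1/(107/(-269) + (-33)²) = 1/(-1/269*107 + 1089) = 1/(-107/269 + 1089) = 1/(292834/269) = 269/292834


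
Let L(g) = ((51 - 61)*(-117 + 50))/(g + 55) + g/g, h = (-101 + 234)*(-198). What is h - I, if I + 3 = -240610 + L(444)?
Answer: 106924052/499 ≈ 2.1428e+5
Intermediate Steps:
h = -26334 (h = 133*(-198) = -26334)
L(g) = 1 + 670/(55 + g) (L(g) = (-10*(-67))/(55 + g) + 1 = 670/(55 + g) + 1 = 1 + 670/(55 + g))
I = -120064718/499 (I = -3 + (-240610 + (725 + 444)/(55 + 444)) = -3 + (-240610 + 1169/499) = -3 - 120063221/499 = -120064718/499 ≈ -2.4061e+5)
h - I = -26334 - 1*(-120064718/499) = -26334 + 120064718/499 = 106924052/499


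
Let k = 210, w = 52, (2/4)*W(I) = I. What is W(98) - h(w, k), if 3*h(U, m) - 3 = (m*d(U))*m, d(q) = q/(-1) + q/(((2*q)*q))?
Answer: 19875795/26 ≈ 7.6445e+5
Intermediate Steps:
W(I) = 2*I
d(q) = 1/(2*q) - q (d(q) = q*(-1) + q/((2*q²)) = -q + q*(1/(2*q²)) = -q + 1/(2*q) = 1/(2*q) - q)
h(U, m) = 1 + m²*(1/(2*U) - U)/3 (h(U, m) = 1 + ((m*(1/(2*U) - U))*m)/3 = 1 + (m²*(1/(2*U) - U))/3 = 1 + m²*(1/(2*U) - U)/3)
W(98) - h(w, k) = 2*98 - (52 + (⅙)*210²*(1 - 2*52²))/52 = 196 - (52 + (⅙)*44100*(1 - 2*2704))/52 = 196 - (52 + (⅙)*44100*(1 - 5408))/52 = 196 - (52 + (⅙)*44100*(-5407))/52 = 196 - (52 - 39741450)/52 = 196 - (-39741398)/52 = 196 - 1*(-19870699/26) = 196 + 19870699/26 = 19875795/26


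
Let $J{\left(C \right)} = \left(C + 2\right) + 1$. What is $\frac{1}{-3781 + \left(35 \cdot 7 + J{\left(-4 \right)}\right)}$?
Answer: $- \frac{1}{3537} \approx -0.00028273$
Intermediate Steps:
$J{\left(C \right)} = 3 + C$ ($J{\left(C \right)} = \left(2 + C\right) + 1 = 3 + C$)
$\frac{1}{-3781 + \left(35 \cdot 7 + J{\left(-4 \right)}\right)} = \frac{1}{-3781 + \left(35 \cdot 7 + \left(3 - 4\right)\right)} = \frac{1}{-3781 + \left(245 - 1\right)} = \frac{1}{-3781 + 244} = \frac{1}{-3537} = - \frac{1}{3537}$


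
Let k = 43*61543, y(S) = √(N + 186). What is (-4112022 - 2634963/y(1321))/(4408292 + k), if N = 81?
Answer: -1370674/2351547 - 878321*√267/627863049 ≈ -0.60574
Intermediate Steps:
y(S) = √267 (y(S) = √(81 + 186) = √267)
k = 2646349
(-4112022 - 2634963/y(1321))/(4408292 + k) = (-4112022 - 2634963*√267/267)/(4408292 + 2646349) = (-4112022 - 878321*√267/89)/7054641 = (-4112022 - 878321*√267/89)*(1/7054641) = -1370674/2351547 - 878321*√267/627863049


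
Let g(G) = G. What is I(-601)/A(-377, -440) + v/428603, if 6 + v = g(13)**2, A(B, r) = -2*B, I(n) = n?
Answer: -257467501/323166662 ≈ -0.79670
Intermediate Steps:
v = 163 (v = -6 + 13**2 = -6 + 169 = 163)
I(-601)/A(-377, -440) + v/428603 = -601/((-2*(-377))) + 163/428603 = -601/754 + 163*(1/428603) = -601*1/754 + 163/428603 = -601/754 + 163/428603 = -257467501/323166662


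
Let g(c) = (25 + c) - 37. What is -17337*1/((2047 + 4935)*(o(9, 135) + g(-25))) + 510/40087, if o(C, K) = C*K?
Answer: 3499657641/329707397252 ≈ 0.010614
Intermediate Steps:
g(c) = -12 + c
-17337*1/((2047 + 4935)*(o(9, 135) + g(-25))) + 510/40087 = -17337*1/((2047 + 4935)*(9*135 + (-12 - 25))) + 510/40087 = -17337*1/(6982*(1215 - 37)) + 510*(1/40087) = -17337/(1178*6982) + 510/40087 = -17337/8224796 + 510/40087 = 3499657641/329707397252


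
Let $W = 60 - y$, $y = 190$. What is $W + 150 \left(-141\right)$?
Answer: $-21280$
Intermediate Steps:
$W = -130$ ($W = 60 - 190 = -130$)
$W + 150 \left(-141\right) = -130 + 150 \left(-141\right) = -130 - 21150 = -21280$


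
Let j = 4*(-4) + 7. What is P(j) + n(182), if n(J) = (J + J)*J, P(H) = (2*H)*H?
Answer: 66410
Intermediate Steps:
j = -9 (j = -16 + 7 = -9)
P(H) = 2*H²
n(J) = 2*J² (n(J) = (2*J)*J = 2*J²)
P(j) + n(182) = 2*(-9)² + 2*182² = 2*81 + 2*33124 = 162 + 66248 = 66410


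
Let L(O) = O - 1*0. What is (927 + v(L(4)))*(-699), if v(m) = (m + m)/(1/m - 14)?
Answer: -35616147/55 ≈ -6.4757e+5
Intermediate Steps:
L(O) = O (L(O) = O + 0 = O)
v(m) = 2*m/(-14 + 1/m) (v(m) = (2*m)/(1/m - 14) = (2*m)/(-14 + 1/m) = 2*m/(-14 + 1/m))
(927 + v(L(4)))*(-699) = (927 - 2*4²/(-1 + 14*4))*(-699) = (927 - 2*16/(-1 + 56))*(-699) = (927 - 2*16/55)*(-699) = (927 - 2*16*1/55)*(-699) = (927 - 32/55)*(-699) = (50953/55)*(-699) = -35616147/55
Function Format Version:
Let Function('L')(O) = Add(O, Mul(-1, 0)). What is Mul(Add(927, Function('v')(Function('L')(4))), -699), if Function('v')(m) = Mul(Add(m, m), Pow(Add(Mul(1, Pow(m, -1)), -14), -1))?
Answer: Rational(-35616147, 55) ≈ -6.4757e+5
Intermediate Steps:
Function('L')(O) = O (Function('L')(O) = Add(O, 0) = O)
Function('v')(m) = Mul(2, m, Pow(Add(-14, Pow(m, -1)), -1)) (Function('v')(m) = Mul(Mul(2, m), Pow(Add(Pow(m, -1), -14), -1)) = Mul(Mul(2, m), Pow(Add(-14, Pow(m, -1)), -1)) = Mul(2, m, Pow(Add(-14, Pow(m, -1)), -1)))
Mul(Add(927, Function('v')(Function('L')(4))), -699) = Mul(Add(927, Mul(-2, Pow(4, 2), Pow(Add(-1, Mul(14, 4)), -1))), -699) = Mul(Add(927, Mul(-2, 16, Pow(Add(-1, 56), -1))), -699) = Mul(Add(927, Mul(-2, 16, Pow(55, -1))), -699) = Mul(Add(927, Mul(-2, 16, Rational(1, 55))), -699) = Mul(Add(927, Rational(-32, 55)), -699) = Mul(Rational(50953, 55), -699) = Rational(-35616147, 55)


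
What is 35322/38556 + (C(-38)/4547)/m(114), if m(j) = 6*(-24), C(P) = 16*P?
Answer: 3827903/4174146 ≈ 0.91705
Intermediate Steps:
m(j) = -144
35322/38556 + (C(-38)/4547)/m(114) = 35322/38556 + ((16*(-38))/4547)/(-144) = 35322*(1/38556) - 608*1/4547*(-1/144) = 841/918 - 608/4547*(-1/144) = 841/918 + 38/40923 = 3827903/4174146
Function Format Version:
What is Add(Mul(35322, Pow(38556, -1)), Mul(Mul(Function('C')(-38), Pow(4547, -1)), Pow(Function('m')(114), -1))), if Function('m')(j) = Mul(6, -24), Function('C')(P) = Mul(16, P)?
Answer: Rational(3827903, 4174146) ≈ 0.91705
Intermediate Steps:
Function('m')(j) = -144
Add(Mul(35322, Pow(38556, -1)), Mul(Mul(Function('C')(-38), Pow(4547, -1)), Pow(Function('m')(114), -1))) = Add(Mul(35322, Pow(38556, -1)), Mul(Mul(Mul(16, -38), Pow(4547, -1)), Pow(-144, -1))) = Add(Mul(35322, Rational(1, 38556)), Mul(Mul(-608, Rational(1, 4547)), Rational(-1, 144))) = Add(Rational(841, 918), Mul(Rational(-608, 4547), Rational(-1, 144))) = Add(Rational(841, 918), Rational(38, 40923)) = Rational(3827903, 4174146)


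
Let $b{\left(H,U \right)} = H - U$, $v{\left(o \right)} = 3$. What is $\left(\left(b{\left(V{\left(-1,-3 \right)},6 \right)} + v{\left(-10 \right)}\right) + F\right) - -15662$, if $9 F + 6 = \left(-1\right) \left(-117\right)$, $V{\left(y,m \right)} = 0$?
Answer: $\frac{47014}{3} \approx 15671.0$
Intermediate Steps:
$F = \frac{37}{3}$ ($F = - \frac{2}{3} + \frac{\left(-1\right) \left(-117\right)}{9} = - \frac{2}{3} + \frac{1}{9} \cdot 117 = - \frac{2}{3} + 13 = \frac{37}{3} \approx 12.333$)
$\left(\left(b{\left(V{\left(-1,-3 \right)},6 \right)} + v{\left(-10 \right)}\right) + F\right) - -15662 = \left(\left(\left(0 - 6\right) + 3\right) + \frac{37}{3}\right) - -15662 = \left(\left(\left(0 - 6\right) + 3\right) + \frac{37}{3}\right) + 15662 = \left(\left(-6 + 3\right) + \frac{37}{3}\right) + 15662 = \left(-3 + \frac{37}{3}\right) + 15662 = \frac{28}{3} + 15662 = \frac{47014}{3}$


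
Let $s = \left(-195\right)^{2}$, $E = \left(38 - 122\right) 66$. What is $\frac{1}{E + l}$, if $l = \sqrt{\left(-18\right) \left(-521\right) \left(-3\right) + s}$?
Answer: $- \frac{88}{487715} - \frac{\sqrt{1099}}{10242015} \approx -0.00018367$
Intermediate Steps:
$E = -5544$ ($E = \left(-84\right) 66 = -5544$)
$s = 38025$
$l = 3 \sqrt{1099}$ ($l = \sqrt{\left(-18\right) \left(-521\right) \left(-3\right) + 38025} = \sqrt{9378 \left(-3\right) + 38025} = \sqrt{-28134 + 38025} = \sqrt{9891} = 3 \sqrt{1099} \approx 99.453$)
$\frac{1}{E + l} = \frac{1}{-5544 + 3 \sqrt{1099}}$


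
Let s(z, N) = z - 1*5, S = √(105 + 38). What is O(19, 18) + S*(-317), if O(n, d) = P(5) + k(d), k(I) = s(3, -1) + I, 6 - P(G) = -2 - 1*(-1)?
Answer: 23 - 317*√143 ≈ -3767.8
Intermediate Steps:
S = √143 ≈ 11.958
s(z, N) = -5 + z (s(z, N) = z - 5 = -5 + z)
P(G) = 7 (P(G) = 6 - (-2 - 1*(-1)) = 6 - (-2 + 1) = 6 - 1*(-1) = 6 + 1 = 7)
k(I) = -2 + I (k(I) = (-5 + 3) + I = -2 + I)
O(n, d) = 5 + d (O(n, d) = 7 + (-2 + d) = 5 + d)
O(19, 18) + S*(-317) = (5 + 18) + √143*(-317) = 23 - 317*√143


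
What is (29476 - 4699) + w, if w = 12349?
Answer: 37126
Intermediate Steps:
(29476 - 4699) + w = (29476 - 4699) + 12349 = 24777 + 12349 = 37126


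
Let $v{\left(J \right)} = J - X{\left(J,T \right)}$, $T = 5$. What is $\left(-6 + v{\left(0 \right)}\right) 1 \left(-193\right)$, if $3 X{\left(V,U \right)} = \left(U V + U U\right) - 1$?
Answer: $2702$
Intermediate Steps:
$X{\left(V,U \right)} = - \frac{1}{3} + \frac{U^{2}}{3} + \frac{U V}{3}$ ($X{\left(V,U \right)} = \frac{\left(U V + U U\right) - 1}{3} = \frac{\left(U V + U^{2}\right) - 1}{3} = \frac{\left(U^{2} + U V\right) - 1}{3} = \frac{-1 + U^{2} + U V}{3} = - \frac{1}{3} + \frac{U^{2}}{3} + \frac{U V}{3}$)
$v{\left(J \right)} = -8 - \frac{2 J}{3}$ ($v{\left(J \right)} = J - \left(- \frac{1}{3} + \frac{5^{2}}{3} + \frac{1}{3} \cdot 5 J\right) = J - \left(- \frac{1}{3} + \frac{1}{3} \cdot 25 + \frac{5 J}{3}\right) = J - \left(- \frac{1}{3} + \frac{25}{3} + \frac{5 J}{3}\right) = J - \left(8 + \frac{5 J}{3}\right) = -8 - \frac{2 J}{3}$)
$\left(-6 + v{\left(0 \right)}\right) 1 \left(-193\right) = \left(-6 - 8\right) 1 \left(-193\right) = \left(-14\right) 1 \left(-193\right) = \left(-14\right) \left(-193\right) = 2702$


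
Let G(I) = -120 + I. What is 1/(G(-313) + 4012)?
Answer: 1/3579 ≈ 0.00027941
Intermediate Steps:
1/(G(-313) + 4012) = 1/((-120 - 313) + 4012) = 1/(-433 + 4012) = 1/3579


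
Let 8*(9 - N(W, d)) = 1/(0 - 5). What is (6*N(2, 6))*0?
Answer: 0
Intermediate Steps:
N(W, d) = 361/40 (N(W, d) = 9 - 1/(8*(0 - 5)) = 9 - 1/8/(-5) = 9 - 1/8*(-1/5) = 9 + 1/40 = 361/40)
(6*N(2, 6))*0 = (6*(361/40))*0 = (1083/20)*0 = 0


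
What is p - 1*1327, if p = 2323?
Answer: 996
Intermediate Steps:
p - 1*1327 = 2323 - 1*1327 = 2323 - 1327 = 996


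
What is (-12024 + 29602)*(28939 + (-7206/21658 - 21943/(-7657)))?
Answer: 190873536038174/375193 ≈ 5.0873e+8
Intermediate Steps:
(-12024 + 29602)*(28939 + (-7206/21658 - 21943/(-7657))) = 17578*(28939 + (-7206*1/21658 - 21943*(-1/7657))) = 17578*(28939 + (-3603/10829 + 21943/7657)) = 17578*(28939 + 16156352/6378281) = 17578*(184597230211/6378281) = 190873536038174/375193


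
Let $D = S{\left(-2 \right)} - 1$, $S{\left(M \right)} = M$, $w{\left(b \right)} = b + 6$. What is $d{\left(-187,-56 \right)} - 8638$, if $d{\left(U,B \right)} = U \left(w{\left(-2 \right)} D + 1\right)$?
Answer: $-6581$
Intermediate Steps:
$w{\left(b \right)} = 6 + b$
$D = -3$ ($D = -2 - 1 = -3$)
$d{\left(U,B \right)} = - 11 U$ ($d{\left(U,B \right)} = U \left(\left(6 - 2\right) \left(-3\right) + 1\right) = U \left(4 \left(-3\right) + 1\right) = U \left(-12 + 1\right) = U \left(-11\right) = - 11 U$)
$d{\left(-187,-56 \right)} - 8638 = \left(-11\right) \left(-187\right) - 8638 = 2057 - 8638 = -6581$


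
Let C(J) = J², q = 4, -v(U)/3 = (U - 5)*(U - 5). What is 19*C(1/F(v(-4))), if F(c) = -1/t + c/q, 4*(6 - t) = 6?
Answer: 24624/4818025 ≈ 0.0051108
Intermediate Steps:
v(U) = -3*(-5 + U)² (v(U) = -3*(U - 5)*(U - 5) = -3*(-5 + U)*(-5 + U) = -3*(-5 + U)²)
t = 9/2 (t = 6 - ¼*6 = 6 - 3/2 = 9/2 ≈ 4.5000)
F(c) = -2/9 + c/4 (F(c) = -1/9/2 + c/4 = -1*2/9 + c*(¼) = -2/9 + c/4)
19*C(1/F(v(-4))) = 19*(1/(-2/9 + (-3*(-5 - 4)²)/4))² = 19*(1/(-2/9 + (-3*(-9)²)/4))² = 19*(1/(-2/9 + (-3*81)/4))² = 19*(1/(-2/9 + (¼)*(-243)))² = 19*(1/(-2/9 - 243/4))² = 19*(1/(-2195/36))² = 19*(-36/2195)² = 19*(1296/4818025) = 24624/4818025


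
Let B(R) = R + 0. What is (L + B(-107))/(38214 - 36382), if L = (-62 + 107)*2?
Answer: -17/1832 ≈ -0.0092795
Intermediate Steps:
B(R) = R
L = 90 (L = 45*2 = 90)
(L + B(-107))/(38214 - 36382) = (90 - 107)/(38214 - 36382) = -17/1832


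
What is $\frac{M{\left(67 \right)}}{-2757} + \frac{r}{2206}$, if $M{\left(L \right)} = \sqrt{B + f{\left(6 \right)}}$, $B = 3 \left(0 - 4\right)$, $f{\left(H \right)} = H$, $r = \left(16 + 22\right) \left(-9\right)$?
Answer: $- \frac{171}{1103} - \frac{i \sqrt{6}}{2757} \approx -0.15503 - 0.00088846 i$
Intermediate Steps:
$r = -342$ ($r = 38 \left(-9\right) = -342$)
$B = -12$ ($B = 3 \left(-4\right) = -12$)
$M{\left(L \right)} = i \sqrt{6}$ ($M{\left(L \right)} = \sqrt{-12 + 6} = \sqrt{-6} = i \sqrt{6}$)
$\frac{M{\left(67 \right)}}{-2757} + \frac{r}{2206} = \frac{i \sqrt{6}}{-2757} - \frac{342}{2206} = i \sqrt{6} \left(- \frac{1}{2757}\right) - \frac{171}{1103} = - \frac{i \sqrt{6}}{2757} - \frac{171}{1103} = - \frac{171}{1103} - \frac{i \sqrt{6}}{2757}$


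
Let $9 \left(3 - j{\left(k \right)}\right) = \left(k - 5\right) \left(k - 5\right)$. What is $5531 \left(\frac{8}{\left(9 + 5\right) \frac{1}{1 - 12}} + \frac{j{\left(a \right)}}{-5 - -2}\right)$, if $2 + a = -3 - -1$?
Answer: $- \frac{165930}{7} \approx -23704.0$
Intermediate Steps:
$a = -4$ ($a = -2 - 2 = -4$)
$j{\left(k \right)} = 3 - \frac{\left(-5 + k\right)^{2}}{9}$ ($j{\left(k \right)} = 3 - \frac{\left(k - 5\right) \left(k - 5\right)}{9} = 3 - \frac{\left(-5 + k\right) \left(-5 + k\right)}{9} = 3 - \frac{\left(-5 + k\right)^{2}}{9}$)
$5531 \left(\frac{8}{\left(9 + 5\right) \frac{1}{1 - 12}} + \frac{j{\left(a \right)}}{-5 - -2}\right) = 5531 \left(\frac{8}{\left(9 + 5\right) \frac{1}{1 - 12}} + \frac{3 - \frac{\left(-5 - 4\right)^{2}}{9}}{-5 - -2}\right) = 5531 \left(\frac{8}{14 \frac{1}{-11}} + \frac{3 - \frac{\left(-9\right)^{2}}{9}}{-5 + 2}\right) = 5531 \left(\frac{8}{14 \left(- \frac{1}{11}\right)} + \frac{3 - 9}{-3}\right) = 5531 \left(\frac{8}{- \frac{14}{11}} + \left(3 - 9\right) \left(- \frac{1}{3}\right)\right) = 5531 \left(8 \left(- \frac{11}{14}\right) - -2\right) = 5531 \left(- \frac{44}{7} + 2\right) = 5531 \left(- \frac{30}{7}\right) = - \frac{165930}{7}$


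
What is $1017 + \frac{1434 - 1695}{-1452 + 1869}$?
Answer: $\frac{141276}{139} \approx 1016.4$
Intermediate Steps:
$1017 + \frac{1434 - 1695}{-1452 + 1869} = 1017 - \frac{261}{417} = 1017 - \frac{87}{139} = \frac{141276}{139}$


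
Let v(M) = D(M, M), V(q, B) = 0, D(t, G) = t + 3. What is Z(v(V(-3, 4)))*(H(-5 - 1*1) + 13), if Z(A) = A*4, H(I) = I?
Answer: 84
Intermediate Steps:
D(t, G) = 3 + t
v(M) = 3 + M
Z(A) = 4*A
Z(v(V(-3, 4)))*(H(-5 - 1*1) + 13) = (4*(3 + 0))*((-5 - 1*1) + 13) = (4*3)*((-5 - 1) + 13) = 12*(-6 + 13) = 12*7 = 84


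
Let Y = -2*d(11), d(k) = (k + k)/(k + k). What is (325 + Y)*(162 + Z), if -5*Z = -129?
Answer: 303297/5 ≈ 60659.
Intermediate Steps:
Z = 129/5 (Z = -1/5*(-129) = 129/5 ≈ 25.800)
d(k) = 1 (d(k) = (2*k)/((2*k)) = (2*k)*(1/(2*k)) = 1)
Y = -2 (Y = -2*1 = -2)
(325 + Y)*(162 + Z) = (325 - 2)*(162 + 129/5) = 323*(939/5) = 303297/5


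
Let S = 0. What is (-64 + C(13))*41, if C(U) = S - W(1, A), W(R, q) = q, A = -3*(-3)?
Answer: -2993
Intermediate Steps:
A = 9
C(U) = -9 (C(U) = 0 - 1*9 = 0 - 9 = -9)
(-64 + C(13))*41 = (-64 - 9)*41 = -73*41 = -2993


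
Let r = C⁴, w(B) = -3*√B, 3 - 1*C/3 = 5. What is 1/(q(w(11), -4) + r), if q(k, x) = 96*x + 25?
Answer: 1/937 ≈ 0.0010672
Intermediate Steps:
C = -6 (C = 9 - 3*5 = 9 - 15 = -6)
q(k, x) = 25 + 96*x
r = 1296 (r = (-6)⁴ = 1296)
1/(q(w(11), -4) + r) = 1/((25 + 96*(-4)) + 1296) = 1/((25 - 384) + 1296) = 1/(-359 + 1296) = 1/937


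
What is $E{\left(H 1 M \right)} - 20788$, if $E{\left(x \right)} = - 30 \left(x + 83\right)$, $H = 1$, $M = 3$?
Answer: $-23368$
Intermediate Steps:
$E{\left(x \right)} = -2490 - 30 x$ ($E{\left(x \right)} = - 30 \left(83 + x\right) = -2490 - 30 x$)
$E{\left(H 1 M \right)} - 20788 = \left(-2490 - 30 \cdot 1 \cdot 1 \cdot 3\right) - 20788 = \left(-2490 - 30 \cdot 1 \cdot 3\right) - 20788 = \left(-2490 - 90\right) - 20788 = -2580 - 20788 = -23368$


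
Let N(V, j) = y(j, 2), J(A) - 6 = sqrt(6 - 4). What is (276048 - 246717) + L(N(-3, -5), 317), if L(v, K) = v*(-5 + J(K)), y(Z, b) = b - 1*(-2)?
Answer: 29335 + 4*sqrt(2) ≈ 29341.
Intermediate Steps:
J(A) = 6 + sqrt(2) (J(A) = 6 + sqrt(6 - 4) = 6 + sqrt(2))
y(Z, b) = 2 + b (y(Z, b) = b + 2 = 2 + b)
N(V, j) = 4 (N(V, j) = 2 + 2 = 4)
L(v, K) = v*(1 + sqrt(2)) (L(v, K) = v*(-5 + (6 + sqrt(2))) = v*(1 + sqrt(2)))
(276048 - 246717) + L(N(-3, -5), 317) = (276048 - 246717) + 4*(1 + sqrt(2)) = 29331 + (4 + 4*sqrt(2)) = 29335 + 4*sqrt(2)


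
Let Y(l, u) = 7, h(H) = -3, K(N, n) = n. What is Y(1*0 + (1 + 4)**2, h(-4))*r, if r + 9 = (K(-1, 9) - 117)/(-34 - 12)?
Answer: -1071/23 ≈ -46.565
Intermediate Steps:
r = -153/23 (r = -9 + (9 - 117)/(-34 - 12) = -9 - 108/(-46) = -9 - 108*(-1/46) = -9 + 54/23 = -153/23 ≈ -6.6522)
Y(1*0 + (1 + 4)**2, h(-4))*r = 7*(-153/23) = -1071/23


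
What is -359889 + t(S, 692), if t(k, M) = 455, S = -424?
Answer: -359434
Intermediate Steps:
-359889 + t(S, 692) = -359889 + 455 = -359434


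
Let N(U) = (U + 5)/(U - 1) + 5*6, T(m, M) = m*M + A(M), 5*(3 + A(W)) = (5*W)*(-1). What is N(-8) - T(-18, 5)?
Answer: 385/3 ≈ 128.33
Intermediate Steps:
A(W) = -3 - W (A(W) = -3 + ((5*W)*(-1))/5 = -3 + (-5*W)/5 = -3 - W)
T(m, M) = -3 - M + M*m (T(m, M) = m*M + (-3 - M) = M*m + (-3 - M) = -3 - M + M*m)
N(U) = 30 + (5 + U)/(-1 + U) (N(U) = (5 + U)/(-1 + U) + 30 = 30 + (5 + U)/(-1 + U))
N(-8) - T(-18, 5) = (-25 + 31*(-8))/(-1 - 8) - (-3 - 1*5 + 5*(-18)) = (-25 - 248)/(-9) - (-3 - 5 - 90) = -1/9*(-273) - 1*(-98) = 91/3 + 98 = 385/3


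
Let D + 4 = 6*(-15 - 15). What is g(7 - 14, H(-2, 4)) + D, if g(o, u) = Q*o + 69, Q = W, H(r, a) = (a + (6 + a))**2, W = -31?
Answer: 102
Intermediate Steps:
H(r, a) = (6 + 2*a)**2
Q = -31
g(o, u) = 69 - 31*o (g(o, u) = -31*o + 69 = 69 - 31*o)
D = -184 (D = -4 + 6*(-15 - 15) = -4 + 6*(-30) = -4 - 180 = -184)
g(7 - 14, H(-2, 4)) + D = (69 - 31*(7 - 14)) - 184 = (69 - 31*(-7)) - 184 = (69 + 217) - 184 = 286 - 184 = 102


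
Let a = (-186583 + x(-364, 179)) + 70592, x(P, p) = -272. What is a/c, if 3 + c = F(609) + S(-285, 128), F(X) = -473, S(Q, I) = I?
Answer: 116263/348 ≈ 334.09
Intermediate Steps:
c = -348 (c = -3 + (-473 + 128) = -3 - 345 = -348)
a = -116263 (a = (-186583 - 272) + 70592 = -186855 + 70592 = -116263)
a/c = -116263/(-348) = -116263*(-1/348) = 116263/348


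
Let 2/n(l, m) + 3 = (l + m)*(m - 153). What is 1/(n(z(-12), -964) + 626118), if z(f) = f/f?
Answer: 537834/336747548413 ≈ 1.5971e-6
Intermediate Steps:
z(f) = 1
n(l, m) = 2/(-3 + (-153 + m)*(l + m)) (n(l, m) = 2/(-3 + (l + m)*(m - 153)) = 2/(-3 + (l + m)*(-153 + m)) = 2/(-3 + (-153 + m)*(l + m)))
1/(n(z(-12), -964) + 626118) = 1/(2/(-3 + (-964)² - 153*1 - 153*(-964) + 1*(-964)) + 626118) = 1/(2/(-3 + 929296 - 153 + 147492 - 964) + 626118) = 1/(2/1075668 + 626118) = 1/(2*(1/1075668) + 626118) = 1/(1/537834 + 626118) = 1/(336747548413/537834) = 537834/336747548413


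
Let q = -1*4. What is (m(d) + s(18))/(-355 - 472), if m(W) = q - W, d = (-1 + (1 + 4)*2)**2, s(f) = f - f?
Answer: 85/827 ≈ 0.10278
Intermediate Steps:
q = -4
s(f) = 0
d = 81 (d = (-1 + 5*2)**2 = (-1 + 10)**2 = 9**2 = 81)
m(W) = -4 - W
(m(d) + s(18))/(-355 - 472) = ((-4 - 1*81) + 0)/(-355 - 472) = ((-4 - 81) + 0)/(-827) = (-85 + 0)*(-1/827) = -85*(-1/827) = 85/827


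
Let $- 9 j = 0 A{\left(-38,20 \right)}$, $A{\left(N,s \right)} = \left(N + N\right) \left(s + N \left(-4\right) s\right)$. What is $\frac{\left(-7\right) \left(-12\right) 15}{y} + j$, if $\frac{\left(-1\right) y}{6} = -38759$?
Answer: $\frac{30}{5537} \approx 0.0054181$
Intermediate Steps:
$y = 232554$ ($y = \left(-6\right) \left(-38759\right) = 232554$)
$A{\left(N,s \right)} = 2 N \left(s - 4 N s\right)$ ($A{\left(N,s \right)} = 2 N \left(s + - 4 N s\right) = 2 N \left(s - 4 N s\right)$)
$j = 0$ ($j = - \frac{0 \cdot 2 \left(-38\right) 20 \left(1 - -152\right)}{9} = - \frac{0 \cdot 2 \left(-38\right) 20 \left(1 + 152\right)}{9} = - \frac{0 \cdot 2 \left(-38\right) 20 \cdot 153}{9} = - \frac{0 \left(-232560\right)}{9} = \left(- \frac{1}{9}\right) 0 = 0$)
$\frac{\left(-7\right) \left(-12\right) 15}{y} + j = \frac{\left(-7\right) \left(-12\right) 15}{232554} + 0 = 84 \cdot 15 \cdot \frac{1}{232554} + 0 = 1260 \cdot \frac{1}{232554} + 0 = \frac{30}{5537} + 0 = \frac{30}{5537}$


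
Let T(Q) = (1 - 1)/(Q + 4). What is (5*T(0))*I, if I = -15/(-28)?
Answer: 0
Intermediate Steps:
T(Q) = 0 (T(Q) = 0/(4 + Q) = 0)
I = 15/28 (I = -15*(-1/28) = 15/28 ≈ 0.53571)
(5*T(0))*I = (5*0)*(15/28) = 0*(15/28) = 0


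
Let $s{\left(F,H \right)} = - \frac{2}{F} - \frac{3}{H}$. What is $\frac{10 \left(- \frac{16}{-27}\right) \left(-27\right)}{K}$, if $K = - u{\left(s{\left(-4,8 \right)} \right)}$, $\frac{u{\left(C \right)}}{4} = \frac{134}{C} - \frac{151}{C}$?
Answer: $- \frac{5}{17} \approx -0.29412$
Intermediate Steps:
$s{\left(F,H \right)} = - \frac{3}{H} - \frac{2}{F}$
$u{\left(C \right)} = - \frac{68}{C}$ ($u{\left(C \right)} = 4 \left(\frac{134}{C} - \frac{151}{C}\right) = 4 \left(- \frac{17}{C}\right) = - \frac{68}{C}$)
$K = 544$ ($K = - \frac{-68}{- \frac{3}{8} - \frac{2}{-4}} = - \frac{-68}{\left(-3\right) \frac{1}{8} - - \frac{1}{2}} = - \frac{-68}{- \frac{3}{8} + \frac{1}{2}} = - \left(-68\right) \frac{1}{\frac{1}{8}} = - \left(-68\right) 8 = \left(-1\right) \left(-544\right) = 544$)
$\frac{10 \left(- \frac{16}{-27}\right) \left(-27\right)}{K} = \frac{10 \left(- \frac{16}{-27}\right) \left(-27\right)}{544} = 10 \left(\left(-16\right) \left(- \frac{1}{27}\right)\right) \left(-27\right) \frac{1}{544} = 10 \cdot \frac{16}{27} \left(-27\right) \frac{1}{544} = \frac{160}{27} \left(-27\right) \frac{1}{544} = \left(-160\right) \frac{1}{544} = - \frac{5}{17}$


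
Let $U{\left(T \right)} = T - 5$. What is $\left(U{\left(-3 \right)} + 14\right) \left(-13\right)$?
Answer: $-78$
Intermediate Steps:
$U{\left(T \right)} = -5 + T$ ($U{\left(T \right)} = T - 5 = -5 + T$)
$\left(U{\left(-3 \right)} + 14\right) \left(-13\right) = \left(\left(-5 - 3\right) + 14\right) \left(-13\right) = \left(-8 + 14\right) \left(-13\right) = 6 \left(-13\right) = -78$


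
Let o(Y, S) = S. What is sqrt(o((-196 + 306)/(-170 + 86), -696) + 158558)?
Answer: sqrt(157862) ≈ 397.32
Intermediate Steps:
sqrt(o((-196 + 306)/(-170 + 86), -696) + 158558) = sqrt(-696 + 158558) = sqrt(157862)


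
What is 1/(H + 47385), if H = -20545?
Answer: 1/26840 ≈ 3.7258e-5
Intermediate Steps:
1/(H + 47385) = 1/(-20545 + 47385) = 1/26840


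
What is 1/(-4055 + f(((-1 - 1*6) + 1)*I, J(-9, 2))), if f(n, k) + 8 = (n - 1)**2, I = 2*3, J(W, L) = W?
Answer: -1/2694 ≈ -0.00037120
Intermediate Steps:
I = 6
f(n, k) = -8 + (-1 + n)**2 (f(n, k) = -8 + (n - 1)**2 = -8 + (-1 + n)**2)
1/(-4055 + f(((-1 - 1*6) + 1)*I, J(-9, 2))) = 1/(-4055 + (-8 + (-1 + ((-1 - 1*6) + 1)*6)**2)) = 1/(-4055 + (-8 + (-1 + ((-1 - 6) + 1)*6)**2)) = 1/(-4055 + (-8 + (-1 + (-7 + 1)*6)**2)) = 1/(-4055 + (-8 + (-1 - 6*6)**2)) = 1/(-4055 + (-8 + (-1 - 36)**2)) = 1/(-4055 + (-8 + (-37)**2)) = 1/(-4055 + (-8 + 1369)) = 1/(-4055 + 1361) = 1/(-2694) = -1/2694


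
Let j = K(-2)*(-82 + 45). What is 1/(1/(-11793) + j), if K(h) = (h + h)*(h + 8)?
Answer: 11793/10472183 ≈ 0.0011261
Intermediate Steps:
K(h) = 2*h*(8 + h) (K(h) = (2*h)*(8 + h) = 2*h*(8 + h))
j = 888 (j = (2*(-2)*(8 - 2))*(-82 + 45) = (2*(-2)*6)*(-37) = -24*(-37) = 888)
1/(1/(-11793) + j) = 1/(1/(-11793) + 888) = 1/(-1/11793 + 888) = 1/(10472183/11793) = 11793/10472183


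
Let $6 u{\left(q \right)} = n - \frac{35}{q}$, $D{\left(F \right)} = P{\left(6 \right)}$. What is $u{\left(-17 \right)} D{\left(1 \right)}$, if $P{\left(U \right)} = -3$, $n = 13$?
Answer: $- \frac{128}{17} \approx -7.5294$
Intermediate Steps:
$D{\left(F \right)} = -3$
$u{\left(q \right)} = \frac{13}{6} - \frac{35}{6 q}$ ($u{\left(q \right)} = \frac{13 - \frac{35}{q}}{6} = \frac{13}{6} - \frac{35}{6 q}$)
$u{\left(-17 \right)} D{\left(1 \right)} = \frac{-35 + 13 \left(-17\right)}{6 \left(-17\right)} \left(-3\right) = \frac{1}{6} \left(- \frac{1}{17}\right) \left(-35 - 221\right) \left(-3\right) = \frac{1}{6} \left(- \frac{1}{17}\right) \left(-256\right) \left(-3\right) = \frac{128}{51} \left(-3\right) = - \frac{128}{17}$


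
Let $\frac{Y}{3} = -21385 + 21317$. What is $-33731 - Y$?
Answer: $-33527$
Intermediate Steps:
$Y = -204$ ($Y = 3 \left(-21385 + 21317\right) = 3 \left(-68\right) = -204$)
$-33731 - Y = -33731 - -204 = -33731 + 204 = -33527$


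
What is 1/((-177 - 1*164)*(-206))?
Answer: 1/70246 ≈ 1.4236e-5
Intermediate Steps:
1/((-177 - 1*164)*(-206)) = 1/((-177 - 164)*(-206)) = 1/(-341*(-206)) = 1/70246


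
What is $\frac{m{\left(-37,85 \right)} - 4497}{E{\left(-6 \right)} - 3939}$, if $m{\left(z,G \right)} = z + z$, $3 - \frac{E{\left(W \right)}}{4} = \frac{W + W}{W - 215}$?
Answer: $\frac{1010191}{867915} \approx 1.1639$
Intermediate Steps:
$E{\left(W \right)} = 12 - \frac{8 W}{-215 + W}$ ($E{\left(W \right)} = 12 - 4 \frac{W + W}{W - 215} = 12 - 4 \frac{2 W}{-215 + W} = 12 - \frac{8 W}{-215 + W}$)
$m{\left(z,G \right)} = 2 z$
$\frac{m{\left(-37,85 \right)} - 4497}{E{\left(-6 \right)} - 3939} = \frac{2 \left(-37\right) - 4497}{\frac{4 \left(-645 - 6\right)}{-215 - 6} - 3939} = \frac{-74 - 4497}{4 \frac{1}{-221} \left(-651\right) - 3939} = - \frac{4571}{4 \left(- \frac{1}{221}\right) \left(-651\right) - 3939} = - \frac{4571}{\frac{2604}{221} - 3939} = - \frac{4571}{- \frac{867915}{221}} = \left(-4571\right) \left(- \frac{221}{867915}\right) = \frac{1010191}{867915}$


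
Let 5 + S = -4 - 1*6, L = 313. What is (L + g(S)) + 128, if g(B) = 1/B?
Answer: 6614/15 ≈ 440.93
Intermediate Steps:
S = -15 (S = -5 + (-4 - 1*6) = -5 + (-4 - 6) = -5 - 10 = -15)
(L + g(S)) + 128 = (313 + 1/(-15)) + 128 = (313 - 1/15) + 128 = 4694/15 + 128 = 6614/15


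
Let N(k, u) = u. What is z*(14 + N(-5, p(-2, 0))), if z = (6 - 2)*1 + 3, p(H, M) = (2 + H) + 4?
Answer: 126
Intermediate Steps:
p(H, M) = 6 + H
z = 7 (z = 4*1 + 3 = 4 + 3 = 7)
z*(14 + N(-5, p(-2, 0))) = 7*(14 + (6 - 2)) = 7*(14 + 4) = 7*18 = 126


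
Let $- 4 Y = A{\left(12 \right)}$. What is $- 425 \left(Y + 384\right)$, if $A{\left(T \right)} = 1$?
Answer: $- \frac{652375}{4} \approx -1.6309 \cdot 10^{5}$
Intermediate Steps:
$Y = - \frac{1}{4}$ ($Y = \left(- \frac{1}{4}\right) 1 = - \frac{1}{4} \approx -0.25$)
$- 425 \left(Y + 384\right) = - 425 \left(- \frac{1}{4} + 384\right) = \left(-425\right) \frac{1535}{4} = - \frac{652375}{4}$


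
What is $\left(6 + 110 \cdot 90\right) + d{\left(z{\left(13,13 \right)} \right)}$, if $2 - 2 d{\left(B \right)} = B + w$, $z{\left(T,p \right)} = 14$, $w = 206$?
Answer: $9797$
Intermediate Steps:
$d{\left(B \right)} = -102 - \frac{B}{2}$ ($d{\left(B \right)} = 1 - \frac{B + 206}{2} = 1 - \frac{206 + B}{2} = 1 - \left(103 + \frac{B}{2}\right) = -102 - \frac{B}{2}$)
$\left(6 + 110 \cdot 90\right) + d{\left(z{\left(13,13 \right)} \right)} = \left(6 + 110 \cdot 90\right) - 109 = \left(6 + 9900\right) - 109 = 9906 - 109 = 9797$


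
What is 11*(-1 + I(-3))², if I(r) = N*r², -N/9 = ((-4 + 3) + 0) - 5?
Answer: 2587475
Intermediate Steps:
N = 54 (N = -9*(((-4 + 3) + 0) - 5) = -9*((-1 + 0) - 5) = -9*(-1 - 5) = -9*(-6) = 54)
I(r) = 54*r²
11*(-1 + I(-3))² = 11*(-1 + 54*(-3)²)² = 11*(-1 + 54*9)² = 11*(-1 + 486)² = 11*485² = 11*235225 = 2587475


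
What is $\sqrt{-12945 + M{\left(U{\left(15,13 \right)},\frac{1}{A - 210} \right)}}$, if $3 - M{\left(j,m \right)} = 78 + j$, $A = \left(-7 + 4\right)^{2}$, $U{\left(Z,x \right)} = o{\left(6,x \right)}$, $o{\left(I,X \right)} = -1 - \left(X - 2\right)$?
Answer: $4 i \sqrt{813} \approx 114.05 i$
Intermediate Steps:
$o{\left(I,X \right)} = 1 - X$ ($o{\left(I,X \right)} = -1 - \left(X - 2\right) = -1 - \left(-2 + X\right) = 1 - X$)
$U{\left(Z,x \right)} = 1 - x$
$A = 9$ ($A = \left(-3\right)^{2} = 9$)
$M{\left(j,m \right)} = -75 - j$ ($M{\left(j,m \right)} = 3 - \left(78 + j\right) = -75 - j$)
$\sqrt{-12945 + M{\left(U{\left(15,13 \right)},\frac{1}{A - 210} \right)}} = \sqrt{-12945 - \left(76 - 13\right)} = \sqrt{-12945 - 63} = \sqrt{-13008} = 4 i \sqrt{813}$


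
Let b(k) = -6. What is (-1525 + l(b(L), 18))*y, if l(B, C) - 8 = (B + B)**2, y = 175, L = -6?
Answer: -240275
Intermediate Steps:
l(B, C) = 8 + 4*B**2 (l(B, C) = 8 + (B + B)**2 = 8 + (2*B)**2 = 8 + 4*B**2)
(-1525 + l(b(L), 18))*y = (-1525 + (8 + 4*(-6)**2))*175 = (-1525 + (8 + 4*36))*175 = (-1525 + (8 + 144))*175 = (-1525 + 152)*175 = -1373*175 = -240275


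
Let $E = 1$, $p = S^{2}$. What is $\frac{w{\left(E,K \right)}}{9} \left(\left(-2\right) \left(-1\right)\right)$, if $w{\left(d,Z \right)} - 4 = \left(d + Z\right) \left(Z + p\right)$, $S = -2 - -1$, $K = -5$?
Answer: $\frac{40}{9} \approx 4.4444$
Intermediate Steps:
$S = -1$ ($S = -2 + 1 = -1$)
$p = 1$ ($p = \left(-1\right)^{2} = 1$)
$w{\left(d,Z \right)} = 4 + \left(1 + Z\right) \left(Z + d\right)$ ($w{\left(d,Z \right)} = 4 + \left(d + Z\right) \left(Z + 1\right) = 4 + \left(Z + d\right) \left(1 + Z\right) = 4 + \left(1 + Z\right) \left(Z + d\right)$)
$\frac{w{\left(E,K \right)}}{9} \left(\left(-2\right) \left(-1\right)\right) = \frac{4 - 5 + 1 + \left(-5\right)^{2} - 5}{9} \left(\left(-2\right) \left(-1\right)\right) = \frac{4 - 5 + 1 + 25 - 5}{9} \cdot 2 = \frac{1}{9} \cdot 20 \cdot 2 = \frac{20}{9} \cdot 2 = \frac{40}{9}$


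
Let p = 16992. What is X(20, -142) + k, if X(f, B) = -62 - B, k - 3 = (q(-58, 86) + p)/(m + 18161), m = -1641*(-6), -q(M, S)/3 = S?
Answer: 2341315/28007 ≈ 83.598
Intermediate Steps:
q(M, S) = -3*S
m = 9846
k = 100755/28007 (k = 3 + (-3*86 + 16992)/(9846 + 18161) = 3 + (-258 + 16992)/28007 = 3 + 16734*(1/28007) = 3 + 16734/28007 = 100755/28007 ≈ 3.5975)
X(20, -142) + k = (-62 - 1*(-142)) + 100755/28007 = (-62 + 142) + 100755/28007 = 80 + 100755/28007 = 2341315/28007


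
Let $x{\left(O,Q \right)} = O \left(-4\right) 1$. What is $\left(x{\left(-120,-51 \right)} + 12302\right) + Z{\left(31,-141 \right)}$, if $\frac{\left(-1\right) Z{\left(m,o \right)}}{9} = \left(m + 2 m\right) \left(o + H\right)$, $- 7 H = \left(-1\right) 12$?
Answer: $\frac{905549}{7} \approx 1.2936 \cdot 10^{5}$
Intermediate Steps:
$x{\left(O,Q \right)} = - 4 O$ ($x{\left(O,Q \right)} = - 4 O 1 = - 4 O$)
$H = \frac{12}{7}$ ($H = - \frac{\left(-1\right) 12}{7} = \left(- \frac{1}{7}\right) \left(-12\right) = \frac{12}{7} \approx 1.7143$)
$Z{\left(m,o \right)} = - 27 m \left(\frac{12}{7} + o\right)$ ($Z{\left(m,o \right)} = - 9 \left(m + 2 m\right) \left(o + \frac{12}{7}\right) = - 9 \cdot 3 m \left(\frac{12}{7} + o\right) = - 27 m \left(\frac{12}{7} + o\right)$)
$\left(x{\left(-120,-51 \right)} + 12302\right) + Z{\left(31,-141 \right)} = \left(\left(-4\right) \left(-120\right) + 12302\right) - \frac{837 \left(12 + 7 \left(-141\right)\right)}{7} = \left(480 + 12302\right) - \frac{837 \left(12 - 987\right)}{7} = 12782 - \frac{837}{7} \left(-975\right) = 12782 + \frac{816075}{7} = \frac{905549}{7}$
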